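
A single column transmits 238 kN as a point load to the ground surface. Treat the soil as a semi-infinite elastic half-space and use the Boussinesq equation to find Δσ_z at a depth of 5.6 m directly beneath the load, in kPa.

Boussinesq vertical stress below a point load on an elastic half-space:
Δσ_z = 3P/(2πz²) · [1 + (r/z)²]^(−5/2)
r/z = 0/5.6 = 0; [1+(r/z)²]^(−5/2) = 1.
Δσ_z = 3×238/(2π×5.6²) × 1 = 3.6236 × 1 = 3.624 kPa

Δσ_z ≈ 3.62 kPa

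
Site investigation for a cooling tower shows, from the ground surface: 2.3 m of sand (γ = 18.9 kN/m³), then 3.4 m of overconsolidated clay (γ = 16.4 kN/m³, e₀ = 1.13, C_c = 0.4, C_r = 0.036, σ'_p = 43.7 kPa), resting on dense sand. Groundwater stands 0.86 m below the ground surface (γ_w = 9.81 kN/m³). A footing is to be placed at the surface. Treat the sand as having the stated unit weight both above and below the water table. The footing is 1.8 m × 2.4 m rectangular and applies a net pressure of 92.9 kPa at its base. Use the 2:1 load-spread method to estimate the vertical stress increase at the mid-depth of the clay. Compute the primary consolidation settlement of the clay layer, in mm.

S_c ≈ 46.6 mm

Mid-depth of clay below the ground surface: z = 2.3 + 3.4/2 = 4 m.
Total vertical stress at mid-clay: σ_v = 18.9×2.3 + 16.4×1.7 = 71.35 kPa.
Pore pressure: u = 9.81×(4 − 0.86) = 30.803 kPa.
Initial effective stress: σ'_0 = σ_v − u = 71.35 − 30.803 = 40.547 kPa.
Stress increase at mid-clay by the 2:1 spreading method:
Δσ = qBL/((B+z)(L+z)) = 92.9×1.8×2.4/((1.8+4)(2.4+4)) = 10.812 kPa
Final effective stress: σ'_f = 40.547 + 10.812 = 51.359 kPa.
σ'_f = 51.359 > σ'_p = 43.7 kPa, so the stress path crosses the preconsolidation pressure — recompression up to σ'_p, then virgin compression beyond:
S_c = H/(1+e₀)·[C_r·log₁₀(σ'_p/σ'_0) + C_c·log₁₀(σ'_f/σ'_p)]
    = 3.4/2.13 × [0.036×log₁₀(43.7/40.547) + 0.4×log₁₀(51.359/43.7)]
    = 1.5962 × [0.0011708 + 0.028054] = 0.04665 m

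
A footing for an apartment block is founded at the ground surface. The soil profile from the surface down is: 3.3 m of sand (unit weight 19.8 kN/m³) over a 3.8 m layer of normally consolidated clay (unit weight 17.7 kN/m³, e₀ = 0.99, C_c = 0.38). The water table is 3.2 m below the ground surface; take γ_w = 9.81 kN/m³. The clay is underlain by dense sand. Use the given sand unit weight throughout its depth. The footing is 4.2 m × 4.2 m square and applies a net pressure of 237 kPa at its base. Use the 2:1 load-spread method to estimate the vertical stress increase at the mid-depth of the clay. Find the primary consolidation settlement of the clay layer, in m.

S_c ≈ 0.147 m

Mid-depth of clay below the ground surface: z = 3.3 + 3.8/2 = 5.2 m.
Total vertical stress at mid-clay: σ_v = 19.8×3.3 + 17.7×1.9 = 98.97 kPa.
Pore pressure: u = 9.81×(5.2 − 3.2) = 19.62 kPa.
Initial effective stress: σ'_0 = σ_v − u = 98.97 − 19.62 = 79.35 kPa.
Stress increase at mid-clay by the 2:1 spreading method:
Δσ = qBL/((B+z)(L+z)) = 237×4.2×4.2/((4.2+5.2)(4.2+5.2)) = 47.314 kPa
Final effective stress: σ'_f = σ'_0 + Δσ = 79.35 + 47.314 = 126.66 kPa.
Normally consolidated clay, so the full stress increment lies on the virgin compression line:
S_c = C_c·H/(1+e₀)·log₁₀(σ'_f/σ'_0) = 0.38×3.8/(1+0.99)×log₁₀(126.66/79.35)
    = 0.72563 × 0.20309 = 0.1474 m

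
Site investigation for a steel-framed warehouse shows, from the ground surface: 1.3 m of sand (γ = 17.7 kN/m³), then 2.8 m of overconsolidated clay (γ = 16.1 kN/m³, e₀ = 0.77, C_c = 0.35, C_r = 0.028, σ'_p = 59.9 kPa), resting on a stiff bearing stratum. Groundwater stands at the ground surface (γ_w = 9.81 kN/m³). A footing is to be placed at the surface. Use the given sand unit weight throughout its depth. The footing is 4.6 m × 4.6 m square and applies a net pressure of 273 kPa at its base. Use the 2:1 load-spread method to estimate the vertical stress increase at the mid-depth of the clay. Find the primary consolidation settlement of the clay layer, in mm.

Mid-depth of clay below the ground surface: z = 1.3 + 2.8/2 = 2.7 m.
Total vertical stress at mid-clay: σ_v = 17.7×1.3 + 16.1×1.4 = 45.55 kPa.
Pore pressure: u = 9.81×(2.7 − 0) = 26.487 kPa.
Initial effective stress: σ'_0 = σ_v − u = 45.55 − 26.487 = 19.063 kPa.
Stress increase at mid-clay by the 2:1 spreading method:
Δσ = qBL/((B+z)(L+z)) = 273×4.6×4.6/((4.6+2.7)(4.6+2.7)) = 108.4 kPa
Final effective stress: σ'_f = 19.063 + 108.4 = 127.46 kPa.
σ'_f = 127.46 > σ'_p = 59.9 kPa, so the stress path crosses the preconsolidation pressure — recompression up to σ'_p, then virgin compression beyond:
S_c = H/(1+e₀)·[C_r·log₁₀(σ'_p/σ'_0) + C_c·log₁₀(σ'_f/σ'_p)]
    = 2.8/1.77 × [0.028×log₁₀(59.9/19.063) + 0.35×log₁₀(127.46/59.9)]
    = 1.5819 × [0.013923 + 0.11478] = 0.2036 m

S_c ≈ 204 mm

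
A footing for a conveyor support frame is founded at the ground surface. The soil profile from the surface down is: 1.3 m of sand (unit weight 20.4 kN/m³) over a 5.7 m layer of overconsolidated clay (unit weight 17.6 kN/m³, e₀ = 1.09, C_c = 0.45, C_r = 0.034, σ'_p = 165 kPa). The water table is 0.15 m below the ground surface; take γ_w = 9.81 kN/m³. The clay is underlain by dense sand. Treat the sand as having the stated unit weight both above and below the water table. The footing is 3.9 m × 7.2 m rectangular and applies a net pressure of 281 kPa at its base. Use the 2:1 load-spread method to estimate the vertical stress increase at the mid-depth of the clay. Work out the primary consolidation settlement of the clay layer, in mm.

Mid-depth of clay below the ground surface: z = 1.3 + 5.7/2 = 4.15 m.
Total vertical stress at mid-clay: σ_v = 20.4×1.3 + 17.6×2.85 = 76.68 kPa.
Pore pressure: u = 9.81×(4.15 − 0.15) = 39.24 kPa.
Initial effective stress: σ'_0 = σ_v − u = 76.68 − 39.24 = 37.44 kPa.
Stress increase at mid-clay by the 2:1 spreading method:
Δσ = qBL/((B+z)(L+z)) = 281×3.9×7.2/((3.9+4.15)(7.2+4.15)) = 86.36 kPa
Final effective stress: σ'_f = 37.44 + 86.36 = 123.8 kPa.
σ'_f = 123.8 ≤ σ'_p = 165 kPa, so the clay remains overconsolidated and only the recompression index applies:
S_c = C_r·H/(1+e₀)·log₁₀(σ'_f/σ'_0) = 0.034×5.7/2.09×log₁₀(123.8/37.44)
    = 0.092728 × 0.51938 = 0.04816 m

S_c ≈ 48.2 mm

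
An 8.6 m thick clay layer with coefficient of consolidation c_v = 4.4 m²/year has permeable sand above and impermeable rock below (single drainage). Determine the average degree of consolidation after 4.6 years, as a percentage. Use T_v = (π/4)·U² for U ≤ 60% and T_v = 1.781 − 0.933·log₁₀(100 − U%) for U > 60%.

U ≈ 59 %

Drainage path length: H_d = H = 8.6 m (single drainage).
T_v = c_v·t/H_d² = 4.4×4.6/8.6² = 0.27366.
T_v = 0.27366 corresponds to the U ≤ 60% branch:
U = √(4T_v/π) = 0.5903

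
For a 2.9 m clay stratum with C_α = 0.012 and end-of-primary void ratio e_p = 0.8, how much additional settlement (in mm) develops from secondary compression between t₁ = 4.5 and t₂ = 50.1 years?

S_s ≈ 20.2 mm

Secondary compression: S_s = C_α·H/(1+e_p)·log₁₀(t₂/t₁)
S_s = 0.012×2.9/(1+0.8)×log₁₀(50.1/4.5)
    = 0.01933 × 1.047 = 0.02023 m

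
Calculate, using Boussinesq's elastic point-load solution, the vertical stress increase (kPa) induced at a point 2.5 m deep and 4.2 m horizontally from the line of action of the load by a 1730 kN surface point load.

Boussinesq vertical stress below a point load on an elastic half-space:
Δσ_z = 3P/(2πz²) · [1 + (r/z)²]^(−5/2)
r/z = 4.2/2.5 = 1.68; [1+(r/z)²]^(−5/2) = 0.035007.
Δσ_z = 3×1730/(2π×2.5²) × 0.035007 = 132.16 × 0.035007 = 4.627 kPa

Δσ_z ≈ 4.63 kPa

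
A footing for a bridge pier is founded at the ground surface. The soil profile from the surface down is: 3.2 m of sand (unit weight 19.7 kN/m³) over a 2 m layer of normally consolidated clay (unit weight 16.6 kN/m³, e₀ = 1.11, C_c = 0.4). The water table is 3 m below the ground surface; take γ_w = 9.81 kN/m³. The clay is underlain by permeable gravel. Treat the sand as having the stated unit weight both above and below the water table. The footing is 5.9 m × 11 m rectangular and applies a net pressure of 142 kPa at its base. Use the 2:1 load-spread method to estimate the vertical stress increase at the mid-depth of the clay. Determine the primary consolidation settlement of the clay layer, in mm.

S_c ≈ 104 mm

Mid-depth of clay below the ground surface: z = 3.2 + 2/2 = 4.2 m.
Total vertical stress at mid-clay: σ_v = 19.7×3.2 + 16.6×1 = 79.64 kPa.
Pore pressure: u = 9.81×(4.2 − 3) = 11.772 kPa.
Initial effective stress: σ'_0 = σ_v − u = 79.64 − 11.772 = 67.868 kPa.
Stress increase at mid-clay by the 2:1 spreading method:
Δσ = qBL/((B+z)(L+z)) = 142×5.9×11/((5.9+4.2)(11+4.2)) = 60.03 kPa
Final effective stress: σ'_f = σ'_0 + Δσ = 67.868 + 60.03 = 127.9 kPa.
Normally consolidated clay, so the full stress increment lies on the virgin compression line:
S_c = C_c·H/(1+e₀)·log₁₀(σ'_f/σ'_0) = 0.4×2/(1+1.11)×log₁₀(127.9/67.868)
    = 0.37915 × 0.27521 = 0.1043 m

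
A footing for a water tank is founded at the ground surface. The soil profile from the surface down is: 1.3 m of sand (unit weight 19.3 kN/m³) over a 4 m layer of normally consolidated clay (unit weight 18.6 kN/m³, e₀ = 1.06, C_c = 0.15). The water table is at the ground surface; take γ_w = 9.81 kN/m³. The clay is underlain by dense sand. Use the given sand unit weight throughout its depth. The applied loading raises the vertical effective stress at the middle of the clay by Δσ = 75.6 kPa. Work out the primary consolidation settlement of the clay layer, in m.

S_c ≈ 0.159 m

Mid-depth of clay below the ground surface: z = 1.3 + 4/2 = 3.3 m.
Total vertical stress at mid-clay: σ_v = 19.3×1.3 + 18.6×2 = 62.29 kPa.
Pore pressure: u = 9.81×(3.3 − 0) = 32.373 kPa.
Initial effective stress: σ'_0 = σ_v − u = 62.29 − 32.373 = 29.917 kPa.
Final effective stress: σ'_f = σ'_0 + Δσ = 29.917 + 75.6 = 105.52 kPa.
Normally consolidated clay, so the full stress increment lies on the virgin compression line:
S_c = C_c·H/(1+e₀)·log₁₀(σ'_f/σ'_0) = 0.15×4/(1+1.06)×log₁₀(105.52/29.917)
    = 0.29126 × 0.54742 = 0.1594 m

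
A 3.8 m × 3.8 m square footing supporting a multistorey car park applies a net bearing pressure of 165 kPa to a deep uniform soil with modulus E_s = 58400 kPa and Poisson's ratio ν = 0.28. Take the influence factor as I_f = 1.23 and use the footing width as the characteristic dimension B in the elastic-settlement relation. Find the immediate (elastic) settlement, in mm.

Immediate (elastic) settlement: S_e = q·B·(1−ν²)/E_s · I_f.
S_e = 165 × 3.8 × (1 − 0.28²) / 58400 × 1.23
    = 165 × 3.8 × 0.9216 / 58400 × 1.23
    = 0.01217 m = 12.17 mm

S_e ≈ 12.2 mm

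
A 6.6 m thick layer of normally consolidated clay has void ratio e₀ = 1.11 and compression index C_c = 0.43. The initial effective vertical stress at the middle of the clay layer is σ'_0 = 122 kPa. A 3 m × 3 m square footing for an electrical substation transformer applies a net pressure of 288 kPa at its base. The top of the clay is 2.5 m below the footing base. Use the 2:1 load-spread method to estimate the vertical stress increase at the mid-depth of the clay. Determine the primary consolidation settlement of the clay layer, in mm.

Mid-depth of clay below the footing base: z = 2.5 + 6.6/2 = 5.8 m.
Stress increase at mid-clay by the 2:1 spreading method:
Δσ = qBL/((B+z)(L+z)) = 288×3×3/((3+5.8)(3+5.8)) = 33.471 kPa
Final effective stress: σ'_f = σ'_0 + Δσ = 122 + 33.471 = 155.47 kPa.
Normally consolidated clay, so the full stress increment lies on the virgin compression line:
S_c = C_c·H/(1+e₀)·log₁₀(σ'_f/σ'_0) = 0.43×6.6/(1+1.11)×log₁₀(155.47/122)
    = 1.345 × 0.10529 = 0.1416 m

S_c ≈ 142 mm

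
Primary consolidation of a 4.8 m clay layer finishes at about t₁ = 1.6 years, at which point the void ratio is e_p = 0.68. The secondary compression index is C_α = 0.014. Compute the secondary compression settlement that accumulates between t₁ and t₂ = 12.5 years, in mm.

Secondary compression: S_s = C_α·H/(1+e_p)·log₁₀(t₂/t₁)
S_s = 0.014×4.8/(1+0.68)×log₁₀(12.5/1.6)
    = 0.04 × 0.8928 = 0.03571 m

S_s ≈ 35.7 mm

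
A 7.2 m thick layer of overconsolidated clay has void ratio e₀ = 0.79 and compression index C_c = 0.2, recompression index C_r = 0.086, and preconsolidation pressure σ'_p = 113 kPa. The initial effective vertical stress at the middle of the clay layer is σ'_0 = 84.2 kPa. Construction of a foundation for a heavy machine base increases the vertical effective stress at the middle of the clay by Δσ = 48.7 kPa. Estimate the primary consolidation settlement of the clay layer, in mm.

Final effective stress: σ'_f = 84.2 + 48.7 = 132.9 kPa.
σ'_f = 132.9 > σ'_p = 113 kPa, so the stress path crosses the preconsolidation pressure — recompression up to σ'_p, then virgin compression beyond:
S_c = H/(1+e₀)·[C_r·log₁₀(σ'_p/σ'_0) + C_c·log₁₀(σ'_f/σ'_p)]
    = 7.2/1.79 × [0.086×log₁₀(113/84.2) + 0.2×log₁₀(132.9/113)]
    = 4.0223 × [0.010988 + 0.014089] = 0.1009 m

S_c ≈ 101 mm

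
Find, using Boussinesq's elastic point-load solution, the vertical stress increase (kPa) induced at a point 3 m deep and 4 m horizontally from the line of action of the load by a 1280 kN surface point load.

Boussinesq vertical stress below a point load on an elastic half-space:
Δσ_z = 3P/(2πz²) · [1 + (r/z)²]^(−5/2)
r/z = 4/3 = 1.3333; [1+(r/z)²]^(−5/2) = 0.07776.
Δσ_z = 3×1280/(2π×3²) × 0.07776 = 67.906 × 0.07776 = 5.28 kPa

Δσ_z ≈ 5.28 kPa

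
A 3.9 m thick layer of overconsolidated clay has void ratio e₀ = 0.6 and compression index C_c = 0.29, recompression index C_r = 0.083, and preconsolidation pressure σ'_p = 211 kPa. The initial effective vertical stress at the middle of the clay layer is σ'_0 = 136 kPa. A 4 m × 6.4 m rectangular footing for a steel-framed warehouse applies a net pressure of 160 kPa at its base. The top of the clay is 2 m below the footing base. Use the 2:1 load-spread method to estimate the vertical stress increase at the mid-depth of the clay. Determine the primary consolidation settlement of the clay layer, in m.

S_c ≈ 0.0274 m

Mid-depth of clay below the footing base: z = 2 + 3.9/2 = 3.95 m.
Stress increase at mid-clay by the 2:1 spreading method:
Δσ = qBL/((B+z)(L+z)) = 160×4×6.4/((4+3.95)(6.4+3.95)) = 49.78 kPa
Final effective stress: σ'_f = 136 + 49.78 = 185.78 kPa.
σ'_f = 185.78 ≤ σ'_p = 211 kPa, so the clay remains overconsolidated and only the recompression index applies:
S_c = C_r·H/(1+e₀)·log₁₀(σ'_f/σ'_0) = 0.083×3.9/1.6×log₁₀(185.78/136)
    = 0.20231 × 0.13546 = 0.02741 m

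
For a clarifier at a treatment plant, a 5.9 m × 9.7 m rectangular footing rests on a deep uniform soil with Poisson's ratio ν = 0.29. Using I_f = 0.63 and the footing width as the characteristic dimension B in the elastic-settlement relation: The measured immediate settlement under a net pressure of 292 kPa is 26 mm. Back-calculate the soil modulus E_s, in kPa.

E_s ≈ 38200 kPa

S_e = q·B·(1−ν²)/E_s · I_f  ⇒  E_s = q·B·(1−ν²)·I_f / S_e.
E_s = 292 × 5.9 × 0.9159 × 0.63 / 0.026 = 38230 kPa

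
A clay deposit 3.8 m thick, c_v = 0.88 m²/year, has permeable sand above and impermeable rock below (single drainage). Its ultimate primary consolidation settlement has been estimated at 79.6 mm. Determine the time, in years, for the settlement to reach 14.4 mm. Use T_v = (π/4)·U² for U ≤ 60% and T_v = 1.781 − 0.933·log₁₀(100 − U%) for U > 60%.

t ≈ 0.422 years

Drainage path length: H_d = H = 3.8 m (single drainage).
U = S(t)/S_ult = 14.4/79.6 = 0.1809.
U ≤ 60%: T_v = (π/4)·U² = (π/4)×0.1809² = 0.025703.
t = T_v·H_d²/c_v = 0.025703×3.8²/0.88 = 0.4218 years.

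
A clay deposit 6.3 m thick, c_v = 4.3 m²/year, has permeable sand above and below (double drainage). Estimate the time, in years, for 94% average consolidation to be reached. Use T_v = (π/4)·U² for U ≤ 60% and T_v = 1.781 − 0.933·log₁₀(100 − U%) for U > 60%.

t ≈ 2.43 years

Drainage path length: H_d = H/2 = 3.15 m (double drainage).
U > 60%: T_v = 1.781 − 0.933·log₁₀(100 − 94) = 1.055.
t = T_v·H_d²/c_v = 1.055×3.15²/4.3 = 2.434 years.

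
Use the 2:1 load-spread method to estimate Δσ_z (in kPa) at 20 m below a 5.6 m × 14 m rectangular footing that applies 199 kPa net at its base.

By the 2:1 method the load spreads at 1 horizontal : 2 vertical, so at depth z the loaded area has grown by z in each plan dimension:
Δσ = qBL/((B+z)(L+z)) = 199×5.6×14/((5.6+20)(14+20)) = 17.925 kPa

Δσ_z ≈ 17.9 kPa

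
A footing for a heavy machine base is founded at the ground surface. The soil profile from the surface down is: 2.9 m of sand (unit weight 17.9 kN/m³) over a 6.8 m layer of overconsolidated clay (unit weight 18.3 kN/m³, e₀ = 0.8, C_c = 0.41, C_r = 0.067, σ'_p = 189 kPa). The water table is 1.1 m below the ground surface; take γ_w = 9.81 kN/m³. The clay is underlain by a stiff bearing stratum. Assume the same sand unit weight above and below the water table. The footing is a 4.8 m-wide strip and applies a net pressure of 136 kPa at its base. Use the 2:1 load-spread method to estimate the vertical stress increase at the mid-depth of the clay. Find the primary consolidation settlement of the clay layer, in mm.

S_c ≈ 72.4 mm

Mid-depth of clay below the ground surface: z = 2.9 + 6.8/2 = 6.3 m.
Total vertical stress at mid-clay: σ_v = 17.9×2.9 + 18.3×3.4 = 114.13 kPa.
Pore pressure: u = 9.81×(6.3 − 1.1) = 51.012 kPa.
Initial effective stress: σ'_0 = σ_v − u = 114.13 − 51.012 = 63.118 kPa.
Stress increase at mid-clay by the 2:1 spreading method:
Δσ = qB/(B+z) = 136×4.8/(4.8+6.3) = 58.811 kPa
Final effective stress: σ'_f = 63.118 + 58.811 = 121.93 kPa.
σ'_f = 121.93 ≤ σ'_p = 189 kPa, so the clay remains overconsolidated and only the recompression index applies:
S_c = C_r·H/(1+e₀)·log₁₀(σ'_f/σ'_0) = 0.067×6.8/1.8×log₁₀(121.93/63.118)
    = 0.25311 × 0.28596 = 0.07238 m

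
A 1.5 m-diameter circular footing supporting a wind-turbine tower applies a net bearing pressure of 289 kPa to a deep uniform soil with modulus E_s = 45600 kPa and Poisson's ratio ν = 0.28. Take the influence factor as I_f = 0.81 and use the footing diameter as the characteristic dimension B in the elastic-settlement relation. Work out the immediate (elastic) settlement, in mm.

Immediate (elastic) settlement: S_e = q·B·(1−ν²)/E_s · I_f.
S_e = 289 × 1.5 × (1 − 0.28²) / 45600 × 0.81
    = 289 × 1.5 × 0.9216 / 45600 × 0.81
    = 0.007097 m = 7.097 mm

S_e ≈ 7.1 mm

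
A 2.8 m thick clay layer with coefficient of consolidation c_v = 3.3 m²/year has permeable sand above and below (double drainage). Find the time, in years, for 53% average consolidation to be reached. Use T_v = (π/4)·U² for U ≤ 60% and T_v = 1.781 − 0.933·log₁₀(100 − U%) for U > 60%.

Drainage path length: H_d = H/2 = 1.4 m (double drainage).
U ≤ 60%: T_v = (π/4)·U² = (π/4)×0.53² = 0.22062.
t = T_v·H_d²/c_v = 0.22062×1.4²/3.3 = 0.131 years.

t ≈ 0.131 years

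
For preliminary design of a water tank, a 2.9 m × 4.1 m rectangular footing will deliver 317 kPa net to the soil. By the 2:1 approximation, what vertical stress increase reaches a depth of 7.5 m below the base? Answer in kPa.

Δσ_z ≈ 31.2 kPa

By the 2:1 method the load spreads at 1 horizontal : 2 vertical, so at depth z the loaded area has grown by z in each plan dimension:
Δσ = qBL/((B+z)(L+z)) = 317×2.9×4.1/((2.9+7.5)(4.1+7.5)) = 31.243 kPa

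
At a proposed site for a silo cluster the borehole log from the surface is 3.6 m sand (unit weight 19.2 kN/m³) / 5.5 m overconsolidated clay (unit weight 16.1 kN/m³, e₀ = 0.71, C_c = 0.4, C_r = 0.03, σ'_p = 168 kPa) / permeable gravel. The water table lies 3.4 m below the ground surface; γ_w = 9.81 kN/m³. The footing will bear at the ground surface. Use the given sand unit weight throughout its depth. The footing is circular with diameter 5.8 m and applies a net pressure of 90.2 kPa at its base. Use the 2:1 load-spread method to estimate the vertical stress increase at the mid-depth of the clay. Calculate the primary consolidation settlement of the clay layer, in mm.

S_c ≈ 9.13 mm

Mid-depth of clay below the ground surface: z = 3.6 + 5.5/2 = 6.35 m.
Total vertical stress at mid-clay: σ_v = 19.2×3.6 + 16.1×2.75 = 113.4 kPa.
Pore pressure: u = 9.81×(6.35 − 3.4) = 28.94 kPa.
Initial effective stress: σ'_0 = σ_v − u = 113.4 − 28.94 = 84.46 kPa.
Stress increase at mid-clay by the 2:1 spreading method:
Δσ ≈ qD²/(D+z)² = 90.2×5.8²/(5.8+6.35)² = 20.555 kPa
Final effective stress: σ'_f = 84.46 + 20.555 = 105.01 kPa.
σ'_f = 105.01 ≤ σ'_p = 168 kPa, so the clay remains overconsolidated and only the recompression index applies:
S_c = C_r·H/(1+e₀)·log₁₀(σ'_f/σ'_0) = 0.03×5.5/1.71×log₁₀(105.01/84.46)
    = 0.096492 × 0.09458 = 0.009126 m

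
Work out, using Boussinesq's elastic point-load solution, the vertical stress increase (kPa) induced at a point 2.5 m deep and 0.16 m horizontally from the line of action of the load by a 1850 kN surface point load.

Δσ_z ≈ 140 kPa

Boussinesq vertical stress below a point load on an elastic half-space:
Δσ_z = 3P/(2πz²) · [1 + (r/z)²]^(−5/2)
r/z = 0.16/2.5 = 0.064; [1+(r/z)²]^(−5/2) = 0.98983.
Δσ_z = 3×1850/(2π×2.5²) × 0.98983 = 141.33 × 0.98983 = 139.9 kPa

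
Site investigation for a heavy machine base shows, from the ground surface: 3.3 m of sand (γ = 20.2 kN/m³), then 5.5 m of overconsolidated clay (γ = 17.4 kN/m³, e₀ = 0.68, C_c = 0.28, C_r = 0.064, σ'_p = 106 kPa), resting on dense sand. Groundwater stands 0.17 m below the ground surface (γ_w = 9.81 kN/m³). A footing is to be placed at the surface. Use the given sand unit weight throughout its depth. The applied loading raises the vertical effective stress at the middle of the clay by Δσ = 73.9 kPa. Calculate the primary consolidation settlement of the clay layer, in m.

S_c ≈ 0.14 m

Mid-depth of clay below the ground surface: z = 3.3 + 5.5/2 = 6.05 m.
Total vertical stress at mid-clay: σ_v = 20.2×3.3 + 17.4×2.75 = 114.51 kPa.
Pore pressure: u = 9.81×(6.05 − 0.17) = 57.683 kPa.
Initial effective stress: σ'_0 = σ_v − u = 114.51 − 57.683 = 56.827 kPa.
Final effective stress: σ'_f = 56.827 + 73.9 = 130.73 kPa.
σ'_f = 130.73 > σ'_p = 106 kPa, so the stress path crosses the preconsolidation pressure — recompression up to σ'_p, then virgin compression beyond:
S_c = H/(1+e₀)·[C_r·log₁₀(σ'_p/σ'_0) + C_c·log₁₀(σ'_f/σ'_p)]
    = 5.5/1.68 × [0.064×log₁₀(106/56.827) + 0.28×log₁₀(130.73/106)]
    = 3.2738 × [0.017328 + 0.025499] = 0.1402 m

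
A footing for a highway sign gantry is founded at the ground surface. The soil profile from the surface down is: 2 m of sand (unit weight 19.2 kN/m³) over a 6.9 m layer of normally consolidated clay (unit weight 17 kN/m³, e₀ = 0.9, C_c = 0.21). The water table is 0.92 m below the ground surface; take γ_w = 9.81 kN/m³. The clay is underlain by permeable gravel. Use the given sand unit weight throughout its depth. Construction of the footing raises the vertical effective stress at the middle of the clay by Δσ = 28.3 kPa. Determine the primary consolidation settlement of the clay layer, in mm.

Mid-depth of clay below the ground surface: z = 2 + 6.9/2 = 5.45 m.
Total vertical stress at mid-clay: σ_v = 19.2×2 + 17×3.45 = 97.05 kPa.
Pore pressure: u = 9.81×(5.45 − 0.92) = 44.439 kPa.
Initial effective stress: σ'_0 = σ_v − u = 97.05 − 44.439 = 52.611 kPa.
Final effective stress: σ'_f = σ'_0 + Δσ = 52.611 + 28.3 = 80.911 kPa.
Normally consolidated clay, so the full stress increment lies on the virgin compression line:
S_c = C_c·H/(1+e₀)·log₁₀(σ'_f/σ'_0) = 0.21×6.9/(1+0.9)×log₁₀(80.911/52.611)
    = 0.76263 × 0.18693 = 0.1426 m

S_c ≈ 143 mm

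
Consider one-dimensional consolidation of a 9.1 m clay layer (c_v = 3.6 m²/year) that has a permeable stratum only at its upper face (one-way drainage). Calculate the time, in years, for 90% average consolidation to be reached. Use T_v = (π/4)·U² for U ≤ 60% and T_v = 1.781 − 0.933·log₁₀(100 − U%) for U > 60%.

Drainage path length: H_d = H = 9.1 m (single drainage).
U > 60%: T_v = 1.781 − 0.933·log₁₀(100 − 90) = 0.848.
t = T_v·H_d²/c_v = 0.848×9.1²/3.6 = 19.51 years.

t ≈ 19.5 years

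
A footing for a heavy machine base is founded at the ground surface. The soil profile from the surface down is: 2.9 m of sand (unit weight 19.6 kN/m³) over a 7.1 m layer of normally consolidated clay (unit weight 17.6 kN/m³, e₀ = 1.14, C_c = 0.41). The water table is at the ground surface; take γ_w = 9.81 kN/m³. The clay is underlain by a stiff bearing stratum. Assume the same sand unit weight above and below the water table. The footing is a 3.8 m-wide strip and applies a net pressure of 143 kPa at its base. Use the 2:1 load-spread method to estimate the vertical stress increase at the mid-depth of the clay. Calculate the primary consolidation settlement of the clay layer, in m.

Mid-depth of clay below the ground surface: z = 2.9 + 7.1/2 = 6.45 m.
Total vertical stress at mid-clay: σ_v = 19.6×2.9 + 17.6×3.55 = 119.32 kPa.
Pore pressure: u = 9.81×(6.45 − 0) = 63.275 kPa.
Initial effective stress: σ'_0 = σ_v − u = 119.32 − 63.275 = 56.045 kPa.
Stress increase at mid-clay by the 2:1 spreading method:
Δσ = qB/(B+z) = 143×3.8/(3.8+6.45) = 53.015 kPa
Final effective stress: σ'_f = σ'_0 + Δσ = 56.045 + 53.015 = 109.06 kPa.
Normally consolidated clay, so the full stress increment lies on the virgin compression line:
S_c = C_c·H/(1+e₀)·log₁₀(σ'_f/σ'_0) = 0.41×7.1/(1+1.14)×log₁₀(109.06/56.045)
    = 1.3603 × 0.28913 = 0.3933 m

S_c ≈ 0.393 m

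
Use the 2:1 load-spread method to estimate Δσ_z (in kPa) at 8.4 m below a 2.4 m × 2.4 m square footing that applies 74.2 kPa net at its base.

Δσ_z ≈ 3.66 kPa

By the 2:1 method the load spreads at 1 horizontal : 2 vertical, so at depth z the loaded area has grown by z in each plan dimension:
Δσ = qBL/((B+z)(L+z)) = 74.2×2.4×2.4/((2.4+8.4)(2.4+8.4)) = 3.6642 kPa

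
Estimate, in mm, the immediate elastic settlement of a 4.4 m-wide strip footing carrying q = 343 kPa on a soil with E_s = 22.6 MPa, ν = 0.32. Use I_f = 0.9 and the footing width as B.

S_e ≈ 53.9 mm

Immediate (elastic) settlement: S_e = q·B·(1−ν²)/E_s · I_f.
E_s = 22.6 MPa = 22600 kPa.
S_e = 343 × 4.4 × (1 − 0.32²) / 22600 × 0.9
    = 343 × 4.4 × 0.8976 / 22600 × 0.9
    = 0.05395 m = 53.95 mm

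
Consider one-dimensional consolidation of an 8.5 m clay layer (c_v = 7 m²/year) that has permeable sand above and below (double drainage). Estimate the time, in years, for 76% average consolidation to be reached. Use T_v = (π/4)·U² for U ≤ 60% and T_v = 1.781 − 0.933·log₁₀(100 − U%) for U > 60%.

t ≈ 1.27 years

Drainage path length: H_d = H/2 = 4.25 m (double drainage).
U > 60%: T_v = 1.781 − 0.933·log₁₀(100 − 76) = 0.49326.
t = T_v·H_d²/c_v = 0.49326×4.25²/7 = 1.273 years.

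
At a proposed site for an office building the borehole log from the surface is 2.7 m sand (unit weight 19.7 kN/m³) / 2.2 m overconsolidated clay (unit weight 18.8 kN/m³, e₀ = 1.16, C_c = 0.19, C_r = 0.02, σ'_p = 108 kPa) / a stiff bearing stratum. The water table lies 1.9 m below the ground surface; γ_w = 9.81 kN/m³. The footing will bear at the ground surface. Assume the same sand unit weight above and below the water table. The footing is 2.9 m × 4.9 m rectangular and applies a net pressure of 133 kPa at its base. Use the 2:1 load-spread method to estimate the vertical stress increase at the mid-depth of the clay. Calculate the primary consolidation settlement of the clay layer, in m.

S_c ≈ 0.00409 m

Mid-depth of clay below the ground surface: z = 2.7 + 2.2/2 = 3.8 m.
Total vertical stress at mid-clay: σ_v = 19.7×2.7 + 18.8×1.1 = 73.87 kPa.
Pore pressure: u = 9.81×(3.8 − 1.9) = 18.639 kPa.
Initial effective stress: σ'_0 = σ_v − u = 73.87 − 18.639 = 55.231 kPa.
Stress increase at mid-clay by the 2:1 spreading method:
Δσ = qBL/((B+z)(L+z)) = 133×2.9×4.9/((2.9+3.8)(4.9+3.8)) = 32.423 kPa
Final effective stress: σ'_f = 55.231 + 32.423 = 87.654 kPa.
σ'_f = 87.654 ≤ σ'_p = 108 kPa, so the clay remains overconsolidated and only the recompression index applies:
S_c = C_r·H/(1+e₀)·log₁₀(σ'_f/σ'_0) = 0.02×2.2/2.16×log₁₀(87.654/55.231)
    = 0.02037 × 0.20059 = 0.004086 m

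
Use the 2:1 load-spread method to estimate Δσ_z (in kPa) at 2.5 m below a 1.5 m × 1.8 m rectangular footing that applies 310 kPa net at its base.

By the 2:1 method the load spreads at 1 horizontal : 2 vertical, so at depth z the loaded area has grown by z in each plan dimension:
Δσ = qBL/((B+z)(L+z)) = 310×1.5×1.8/((1.5+2.5)(1.8+2.5)) = 48.663 kPa

Δσ_z ≈ 48.7 kPa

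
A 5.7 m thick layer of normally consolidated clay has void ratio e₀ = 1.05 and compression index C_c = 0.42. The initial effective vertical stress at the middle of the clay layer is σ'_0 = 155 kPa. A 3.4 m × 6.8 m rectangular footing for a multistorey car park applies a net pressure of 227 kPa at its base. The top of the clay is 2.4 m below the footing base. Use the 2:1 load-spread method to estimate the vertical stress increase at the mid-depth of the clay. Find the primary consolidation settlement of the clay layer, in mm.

S_c ≈ 143 mm

Mid-depth of clay below the footing base: z = 2.4 + 5.7/2 = 5.25 m.
Stress increase at mid-clay by the 2:1 spreading method:
Δσ = qBL/((B+z)(L+z)) = 227×3.4×6.8/((3.4+5.25)(6.8+5.25)) = 50.351 kPa
Final effective stress: σ'_f = σ'_0 + Δσ = 155 + 50.351 = 205.35 kPa.
Normally consolidated clay, so the full stress increment lies on the virgin compression line:
S_c = C_c·H/(1+e₀)·log₁₀(σ'_f/σ'_0) = 0.42×5.7/(1+1.05)×log₁₀(205.35/155)
    = 1.1678 × 0.12216 = 0.1427 m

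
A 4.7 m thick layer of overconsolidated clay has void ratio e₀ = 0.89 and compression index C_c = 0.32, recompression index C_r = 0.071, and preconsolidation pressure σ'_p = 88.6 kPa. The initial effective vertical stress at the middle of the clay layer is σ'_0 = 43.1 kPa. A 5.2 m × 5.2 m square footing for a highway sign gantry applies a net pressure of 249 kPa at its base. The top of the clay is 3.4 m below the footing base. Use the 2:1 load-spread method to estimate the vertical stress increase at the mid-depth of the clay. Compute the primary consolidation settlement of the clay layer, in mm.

S_c ≈ 94.5 mm

Mid-depth of clay below the footing base: z = 3.4 + 4.7/2 = 5.75 m.
Stress increase at mid-clay by the 2:1 spreading method:
Δσ = qBL/((B+z)(L+z)) = 249×5.2×5.2/((5.2+5.75)(5.2+5.75)) = 56.154 kPa
Final effective stress: σ'_f = 43.1 + 56.154 = 99.254 kPa.
σ'_f = 99.254 > σ'_p = 88.6 kPa, so the stress path crosses the preconsolidation pressure — recompression up to σ'_p, then virgin compression beyond:
S_c = H/(1+e₀)·[C_r·log₁₀(σ'_p/σ'_0) + C_c·log₁₀(σ'_f/σ'_p)]
    = 4.7/1.89 × [0.071×log₁₀(88.6/43.1) + 0.32×log₁₀(99.254/88.6)]
    = 2.4868 × [0.02222 + 0.015781] = 0.0945 m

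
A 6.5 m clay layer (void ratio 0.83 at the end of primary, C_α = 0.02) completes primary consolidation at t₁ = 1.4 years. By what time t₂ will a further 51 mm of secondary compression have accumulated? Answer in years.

S_s = C_α·H/(1+e_p)·log₁₀(t₂/t₁) ⇒ log₁₀(t₂/t₁) = S_s·(1+e_p)/(C_α·H).
log₁₀(t₂/t₁) = 0.051 × (1+0.83) / (0.02×6.5) = 0.7179
t₂ = t₁ × 10^0.7179 = 1.4 × 5.223 = 7.312 years

t₂ ≈ 7.31 years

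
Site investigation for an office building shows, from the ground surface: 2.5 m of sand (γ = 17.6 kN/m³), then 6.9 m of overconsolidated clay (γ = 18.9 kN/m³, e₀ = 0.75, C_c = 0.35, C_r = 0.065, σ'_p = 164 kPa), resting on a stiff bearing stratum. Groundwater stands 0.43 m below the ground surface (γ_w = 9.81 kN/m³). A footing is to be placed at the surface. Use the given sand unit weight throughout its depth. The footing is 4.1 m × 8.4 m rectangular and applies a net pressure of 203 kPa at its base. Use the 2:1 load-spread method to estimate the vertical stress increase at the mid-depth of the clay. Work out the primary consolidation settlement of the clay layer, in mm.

S_c ≈ 70.3 mm

Mid-depth of clay below the ground surface: z = 2.5 + 6.9/2 = 5.95 m.
Total vertical stress at mid-clay: σ_v = 17.6×2.5 + 18.9×3.45 = 109.2 kPa.
Pore pressure: u = 9.81×(5.95 − 0.43) = 54.151 kPa.
Initial effective stress: σ'_0 = σ_v − u = 109.2 − 54.151 = 55.049 kPa.
Stress increase at mid-clay by the 2:1 spreading method:
Δσ = qBL/((B+z)(L+z)) = 203×4.1×8.4/((4.1+5.95)(8.4+5.95)) = 48.478 kPa
Final effective stress: σ'_f = 55.049 + 48.478 = 103.53 kPa.
σ'_f = 103.53 ≤ σ'_p = 164 kPa, so the clay remains overconsolidated and only the recompression index applies:
S_c = C_r·H/(1+e₀)·log₁₀(σ'_f/σ'_0) = 0.065×6.9/1.75×log₁₀(103.53/55.049)
    = 0.25629 × 0.27432 = 0.07031 m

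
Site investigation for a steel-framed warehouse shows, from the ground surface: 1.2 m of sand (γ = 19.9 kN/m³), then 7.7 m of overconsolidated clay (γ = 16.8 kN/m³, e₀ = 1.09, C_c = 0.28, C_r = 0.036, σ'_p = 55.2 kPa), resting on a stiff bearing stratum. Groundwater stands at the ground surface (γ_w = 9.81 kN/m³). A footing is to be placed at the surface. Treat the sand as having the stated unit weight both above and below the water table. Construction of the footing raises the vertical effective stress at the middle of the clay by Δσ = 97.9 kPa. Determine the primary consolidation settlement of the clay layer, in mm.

Mid-depth of clay below the ground surface: z = 1.2 + 7.7/2 = 5.05 m.
Total vertical stress at mid-clay: σ_v = 19.9×1.2 + 16.8×3.85 = 88.56 kPa.
Pore pressure: u = 9.81×(5.05 − 0) = 49.541 kPa.
Initial effective stress: σ'_0 = σ_v − u = 88.56 − 49.541 = 39.019 kPa.
Final effective stress: σ'_f = 39.019 + 97.9 = 136.92 kPa.
σ'_f = 136.92 > σ'_p = 55.2 kPa, so the stress path crosses the preconsolidation pressure — recompression up to σ'_p, then virgin compression beyond:
S_c = H/(1+e₀)·[C_r·log₁₀(σ'_p/σ'_0) + C_c·log₁₀(σ'_f/σ'_p)]
    = 7.7/2.09 × [0.036×log₁₀(55.2/39.019) + 0.28×log₁₀(136.92/55.2)]
    = 3.6842 × [0.0054239 + 0.11047] = 0.427 m

S_c ≈ 427 mm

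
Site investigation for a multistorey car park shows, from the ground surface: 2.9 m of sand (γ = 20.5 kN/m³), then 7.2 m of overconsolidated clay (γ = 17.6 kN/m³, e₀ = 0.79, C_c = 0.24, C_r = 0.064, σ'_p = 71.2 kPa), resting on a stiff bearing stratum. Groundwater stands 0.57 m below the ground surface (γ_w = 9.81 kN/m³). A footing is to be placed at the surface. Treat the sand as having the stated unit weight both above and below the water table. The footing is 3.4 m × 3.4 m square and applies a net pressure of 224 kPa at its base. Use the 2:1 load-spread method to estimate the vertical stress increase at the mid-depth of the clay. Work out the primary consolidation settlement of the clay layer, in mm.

Mid-depth of clay below the ground surface: z = 2.9 + 7.2/2 = 6.5 m.
Total vertical stress at mid-clay: σ_v = 20.5×2.9 + 17.6×3.6 = 122.81 kPa.
Pore pressure: u = 9.81×(6.5 − 0.57) = 58.173 kPa.
Initial effective stress: σ'_0 = σ_v − u = 122.81 − 58.173 = 64.637 kPa.
Stress increase at mid-clay by the 2:1 spreading method:
Δσ = qBL/((B+z)(L+z)) = 224×3.4×3.4/((3.4+6.5)(3.4+6.5)) = 26.42 kPa
Final effective stress: σ'_f = 64.637 + 26.42 = 91.057 kPa.
σ'_f = 91.057 > σ'_p = 71.2 kPa, so the stress path crosses the preconsolidation pressure — recompression up to σ'_p, then virgin compression beyond:
S_c = H/(1+e₀)·[C_r·log₁₀(σ'_p/σ'_0) + C_c·log₁₀(σ'_f/σ'_p)]
    = 7.2/1.79 × [0.064×log₁₀(71.2/64.637) + 0.24×log₁₀(91.057/71.2)]
    = 4.0223 × [0.0026879 + 0.02564] = 0.1139 m

S_c ≈ 114 mm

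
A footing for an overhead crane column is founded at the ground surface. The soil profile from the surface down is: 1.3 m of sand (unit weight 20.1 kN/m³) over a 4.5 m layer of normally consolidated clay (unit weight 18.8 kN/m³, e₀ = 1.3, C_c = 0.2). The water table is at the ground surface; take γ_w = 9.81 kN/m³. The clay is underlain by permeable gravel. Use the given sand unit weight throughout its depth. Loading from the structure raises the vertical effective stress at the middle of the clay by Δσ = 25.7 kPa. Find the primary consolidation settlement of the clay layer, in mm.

Mid-depth of clay below the ground surface: z = 1.3 + 4.5/2 = 3.55 m.
Total vertical stress at mid-clay: σ_v = 20.1×1.3 + 18.8×2.25 = 68.43 kPa.
Pore pressure: u = 9.81×(3.55 − 0) = 34.825 kPa.
Initial effective stress: σ'_0 = σ_v − u = 68.43 − 34.825 = 33.605 kPa.
Final effective stress: σ'_f = σ'_0 + Δσ = 33.605 + 25.7 = 59.305 kPa.
Normally consolidated clay, so the full stress increment lies on the virgin compression line:
S_c = C_c·H/(1+e₀)·log₁₀(σ'_f/σ'_0) = 0.2×4.5/(1+1.3)×log₁₀(59.305/33.605)
    = 0.3913 × 0.24669 = 0.09653 m

S_c ≈ 96.5 mm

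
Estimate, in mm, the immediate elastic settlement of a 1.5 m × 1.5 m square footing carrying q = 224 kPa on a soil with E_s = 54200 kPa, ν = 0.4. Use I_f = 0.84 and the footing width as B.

S_e ≈ 4.37 mm

Immediate (elastic) settlement: S_e = q·B·(1−ν²)/E_s · I_f.
S_e = 224 × 1.5 × (1 − 0.4²) / 54200 × 0.84
    = 224 × 1.5 × 0.84 / 54200 × 0.84
    = 0.004374 m = 4.374 mm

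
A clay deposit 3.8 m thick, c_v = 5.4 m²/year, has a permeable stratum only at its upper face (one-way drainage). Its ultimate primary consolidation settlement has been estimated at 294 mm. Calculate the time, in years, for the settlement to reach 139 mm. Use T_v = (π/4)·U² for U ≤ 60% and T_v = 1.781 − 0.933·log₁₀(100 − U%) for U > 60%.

t ≈ 0.469 years

Drainage path length: H_d = H = 3.8 m (single drainage).
U = S(t)/S_ult = 139/294 = 0.4728.
U ≤ 60%: T_v = (π/4)·U² = (π/4)×0.47279² = 0.17556.
t = T_v·H_d²/c_v = 0.17556×3.8²/5.4 = 0.4695 years.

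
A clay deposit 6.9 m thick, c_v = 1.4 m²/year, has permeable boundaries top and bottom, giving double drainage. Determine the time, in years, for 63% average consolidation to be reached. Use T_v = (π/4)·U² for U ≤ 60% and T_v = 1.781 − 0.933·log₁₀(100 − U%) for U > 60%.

t ≈ 2.7 years

Drainage path length: H_d = H/2 = 3.45 m (double drainage).
U > 60%: T_v = 1.781 − 0.933·log₁₀(100 − 63) = 0.31787.
t = T_v·H_d²/c_v = 0.31787×3.45²/1.4 = 2.702 years.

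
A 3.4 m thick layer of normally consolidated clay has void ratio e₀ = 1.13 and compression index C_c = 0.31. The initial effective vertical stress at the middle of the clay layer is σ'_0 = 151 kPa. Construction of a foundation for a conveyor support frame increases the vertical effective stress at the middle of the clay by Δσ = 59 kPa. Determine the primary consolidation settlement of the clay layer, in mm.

S_c ≈ 70.9 mm

Final effective stress: σ'_f = σ'_0 + Δσ = 151 + 59 = 210 kPa.
Normally consolidated clay, so the full stress increment lies on the virgin compression line:
S_c = C_c·H/(1+e₀)·log₁₀(σ'_f/σ'_0) = 0.31×3.4/(1+1.13)×log₁₀(210/151)
    = 0.49484 × 0.14324 = 0.07088 m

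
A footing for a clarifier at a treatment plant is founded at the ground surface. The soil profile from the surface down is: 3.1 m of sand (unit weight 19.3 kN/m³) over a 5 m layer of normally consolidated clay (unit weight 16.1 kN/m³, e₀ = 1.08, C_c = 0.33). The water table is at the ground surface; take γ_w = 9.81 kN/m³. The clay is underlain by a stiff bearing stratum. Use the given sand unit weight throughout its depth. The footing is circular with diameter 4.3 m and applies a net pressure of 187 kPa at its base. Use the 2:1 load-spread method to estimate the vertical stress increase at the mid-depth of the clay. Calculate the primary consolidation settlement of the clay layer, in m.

S_c ≈ 0.199 m

Mid-depth of clay below the ground surface: z = 3.1 + 5/2 = 5.6 m.
Total vertical stress at mid-clay: σ_v = 19.3×3.1 + 16.1×2.5 = 100.08 kPa.
Pore pressure: u = 9.81×(5.6 − 0) = 54.936 kPa.
Initial effective stress: σ'_0 = σ_v − u = 100.08 − 54.936 = 45.144 kPa.
Stress increase at mid-clay by the 2:1 spreading method:
Δσ ≈ qD²/(D+z)² = 187×4.3²/(4.3+5.6)² = 35.278 kPa
Final effective stress: σ'_f = σ'_0 + Δσ = 45.144 + 35.278 = 80.422 kPa.
Normally consolidated clay, so the full stress increment lies on the virgin compression line:
S_c = C_c·H/(1+e₀)·log₁₀(σ'_f/σ'_0) = 0.33×5/(1+1.08)×log₁₀(80.422/45.144)
    = 0.79327 × 0.25077 = 0.1989 m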